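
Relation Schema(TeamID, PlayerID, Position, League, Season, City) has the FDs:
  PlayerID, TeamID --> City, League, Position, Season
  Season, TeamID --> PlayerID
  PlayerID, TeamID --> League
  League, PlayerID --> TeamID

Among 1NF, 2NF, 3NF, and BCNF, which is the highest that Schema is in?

BCNF

Candidate keys: {League, PlayerID}, {PlayerID, TeamID}, {Season, TeamID}. Prime attributes: {League, PlayerID, Season, TeamID}.
Every FD has a superkey on the left, so the relation is in BCNF.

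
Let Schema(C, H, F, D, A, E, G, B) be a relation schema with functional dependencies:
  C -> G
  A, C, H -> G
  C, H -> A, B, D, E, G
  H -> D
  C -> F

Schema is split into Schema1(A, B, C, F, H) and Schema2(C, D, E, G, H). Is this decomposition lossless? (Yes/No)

Yes

Common attributes: {C, H}; their closure is {A, B, C, D, E, F, G, H}.
Schema1 is contained in that closure, so Schema1 ∩ Schema2 -> Schema1 holds and the join is lossless.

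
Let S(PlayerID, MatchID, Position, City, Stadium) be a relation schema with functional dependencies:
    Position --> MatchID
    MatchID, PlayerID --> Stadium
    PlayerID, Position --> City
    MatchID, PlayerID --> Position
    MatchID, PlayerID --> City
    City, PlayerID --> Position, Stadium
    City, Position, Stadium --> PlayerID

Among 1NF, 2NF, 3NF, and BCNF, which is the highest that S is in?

3NF

Candidate keys: {City, PlayerID}, {City, Position, Stadium}, {MatchID, PlayerID}, {PlayerID, Position}. Prime attributes: {City, MatchID, PlayerID, Position, Stadium}.
Position --> MatchID breaks BCNF: {Position}⁺ = {MatchID, Position}, so {Position} is not a superkey.
Since {MatchID} ⊆ prime attributes and every other non-superkey FD also has a prime right side, the schema is in 3NF.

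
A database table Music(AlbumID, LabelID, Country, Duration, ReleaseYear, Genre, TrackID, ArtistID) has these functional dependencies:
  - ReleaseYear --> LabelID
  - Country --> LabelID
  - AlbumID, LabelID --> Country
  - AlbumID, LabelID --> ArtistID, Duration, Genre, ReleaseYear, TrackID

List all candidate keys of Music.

{AlbumID, Country}, {AlbumID, LabelID}, {AlbumID, ReleaseYear}

No FD produces {AlbumID}, so it must be in every candidate key.
{AlbumID, Country}⁺ = {AlbumID, ArtistID, Country, Duration, Genre, LabelID, ReleaseYear, TrackID} — all of the relation — so {AlbumID, Country} is a candidate key.
{AlbumID, LabelID}⁺ = {AlbumID, ArtistID, Country, Duration, Genre, LabelID, ReleaseYear, TrackID} — all of the relation — so {AlbumID, LabelID} is a candidate key.
{AlbumID, ReleaseYear}⁺ = {AlbumID, ArtistID, Country, Duration, Genre, LabelID, ReleaseYear, TrackID} — all of the relation — so {AlbumID, ReleaseYear} is a candidate key.
Any other superkey properly contains one of these, so there are no further candidate keys.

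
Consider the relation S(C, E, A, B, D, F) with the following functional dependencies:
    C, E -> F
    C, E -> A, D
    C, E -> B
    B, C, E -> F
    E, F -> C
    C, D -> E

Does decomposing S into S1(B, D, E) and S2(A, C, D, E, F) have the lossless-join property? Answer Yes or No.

Common attributes: {D, E}; their closure is {D, E}.
The closure covers neither S1 nor S2 entirely; the join is not lossless.

No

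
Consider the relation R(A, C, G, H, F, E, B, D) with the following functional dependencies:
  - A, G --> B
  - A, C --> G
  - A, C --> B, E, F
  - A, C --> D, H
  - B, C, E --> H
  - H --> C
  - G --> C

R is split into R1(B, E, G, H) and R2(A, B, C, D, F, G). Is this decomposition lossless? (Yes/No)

No

Common attributes: {B, G}; their closure is {B, C, G}.
The closure covers neither R1 nor R2 entirely; the join is not lossless.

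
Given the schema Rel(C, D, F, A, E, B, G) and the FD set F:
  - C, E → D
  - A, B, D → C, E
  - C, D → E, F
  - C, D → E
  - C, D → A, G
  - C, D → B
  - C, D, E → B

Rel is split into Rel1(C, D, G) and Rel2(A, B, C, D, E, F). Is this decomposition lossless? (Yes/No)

Common attributes: {C, D}; their closure is {A, B, C, D, E, F, G}.
Rel1 is contained in that closure, so Rel1 ∩ Rel2 → Rel1 holds and the join is lossless.

Yes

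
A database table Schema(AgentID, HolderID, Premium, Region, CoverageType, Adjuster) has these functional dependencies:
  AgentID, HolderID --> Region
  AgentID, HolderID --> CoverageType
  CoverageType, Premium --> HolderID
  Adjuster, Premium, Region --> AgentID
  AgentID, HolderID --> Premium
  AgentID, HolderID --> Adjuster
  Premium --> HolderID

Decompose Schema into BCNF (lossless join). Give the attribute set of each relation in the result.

{Adjuster, AgentID, CoverageType, Premium, Region}; {HolderID, Premium}

Candidate keys of the original relation: {Adjuster, Premium, Region}, {AgentID, HolderID}, {AgentID, Premium}.
{Adjuster, AgentID, CoverageType, HolderID, Premium, Region}: {CoverageType, Premium} determines {CoverageType, HolderID, Premium} here but is not a superkey — split on CoverageType, Premium --> HolderID, giving {CoverageType, HolderID, Premium} and {Adjuster, AgentID, CoverageType, Premium, Region}.
{CoverageType, HolderID, Premium}: {Premium} determines {HolderID, Premium} here but is not a superkey — split on Premium --> HolderID, giving {HolderID, Premium} and {CoverageType, Premium}.
{HolderID, Premium} has no BCNF violation.
{CoverageType, Premium} has no BCNF violation.
{Adjuster, AgentID, CoverageType, Premium, Region} has no BCNF violation.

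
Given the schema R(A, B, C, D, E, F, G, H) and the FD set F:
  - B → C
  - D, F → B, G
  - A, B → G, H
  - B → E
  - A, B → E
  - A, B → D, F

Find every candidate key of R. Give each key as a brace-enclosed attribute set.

{A, B}, {A, D, F}

No FD produces {A}, so it must be in every candidate key.
{A, B}⁺ = {A, B, C, D, E, F, G, H} — all of the relation — so {A, B} is a candidate key.
{A, D, F}⁺ = {A, B, C, D, E, F, G, H} — all of the relation — so {A, D, F} is a candidate key.
These are minimal and exhaustive — every other superkey contains one of them.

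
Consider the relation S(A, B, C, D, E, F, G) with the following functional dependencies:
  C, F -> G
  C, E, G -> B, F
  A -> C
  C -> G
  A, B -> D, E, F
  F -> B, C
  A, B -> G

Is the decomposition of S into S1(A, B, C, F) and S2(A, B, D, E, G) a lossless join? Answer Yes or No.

Yes

S1 ∩ S2 = {A, B}; its closure under F is {A, B, C, D, E, F, G}.
This includes all of S1, so the common attributes are a superkey of S1 — the join is lossless.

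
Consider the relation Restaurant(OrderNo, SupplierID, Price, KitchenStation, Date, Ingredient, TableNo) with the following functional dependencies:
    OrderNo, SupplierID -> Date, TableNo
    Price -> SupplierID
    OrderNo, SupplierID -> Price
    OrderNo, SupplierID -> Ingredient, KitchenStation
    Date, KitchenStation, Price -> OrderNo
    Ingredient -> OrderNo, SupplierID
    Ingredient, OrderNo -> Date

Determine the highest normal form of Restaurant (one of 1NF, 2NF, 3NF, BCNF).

Candidate keys: {Date, KitchenStation, Price}, {Ingredient}, {OrderNo, Price}, {OrderNo, SupplierID}. Prime attributes: {Date, Ingredient, KitchenStation, OrderNo, Price, SupplierID}.
Price -> SupplierID breaks BCNF: {Price}⁺ = {Price, SupplierID}, so {Price} is not a superkey.
Since {SupplierID} ⊆ prime attributes and every other non-superkey FD also has a prime right side, the schema is in 3NF.

3NF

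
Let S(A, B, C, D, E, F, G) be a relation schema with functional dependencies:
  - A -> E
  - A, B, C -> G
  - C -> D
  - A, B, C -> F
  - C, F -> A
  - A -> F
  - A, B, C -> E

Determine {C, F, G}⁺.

{A, C, D, E, F, G}

Start with {C, F, G}.
C -> D applies; add {D} → now {C, D, F, G}.
C, F -> A applies; add {A} → now {A, C, D, F, G}.
A -> E applies; add {E} → now {A, C, D, E, F, G}.
No further FD applies.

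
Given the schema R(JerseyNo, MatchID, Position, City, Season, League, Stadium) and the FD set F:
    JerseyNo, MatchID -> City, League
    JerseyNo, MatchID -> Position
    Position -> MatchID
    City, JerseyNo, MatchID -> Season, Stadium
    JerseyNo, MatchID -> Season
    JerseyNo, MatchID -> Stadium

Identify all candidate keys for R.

{JerseyNo, MatchID}, {JerseyNo, Position}

Attributes never on any right-hand side: {JerseyNo} — every candidate key must contain it.
{JerseyNo, MatchID} is a candidate key since {JerseyNo, MatchID}⁺ = {City, JerseyNo, League, MatchID, Position, Season, Stadium} covers every attribute.
{JerseyNo, Position} is a candidate key since {JerseyNo, Position}⁺ = {City, JerseyNo, League, MatchID, Position, Season, Stadium} covers every attribute.
Any other superkey properly contains one of these, so there are no further candidate keys.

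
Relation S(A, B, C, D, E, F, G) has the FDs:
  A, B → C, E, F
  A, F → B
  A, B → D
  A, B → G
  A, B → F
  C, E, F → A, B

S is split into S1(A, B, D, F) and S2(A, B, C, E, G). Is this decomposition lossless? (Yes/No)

S1 ∩ S2 = {A, B}; its closure under F is {A, B, C, D, E, F, G}.
S1 is contained in that closure, so S1 ∩ S2 → S1 holds and the join is lossless.

Yes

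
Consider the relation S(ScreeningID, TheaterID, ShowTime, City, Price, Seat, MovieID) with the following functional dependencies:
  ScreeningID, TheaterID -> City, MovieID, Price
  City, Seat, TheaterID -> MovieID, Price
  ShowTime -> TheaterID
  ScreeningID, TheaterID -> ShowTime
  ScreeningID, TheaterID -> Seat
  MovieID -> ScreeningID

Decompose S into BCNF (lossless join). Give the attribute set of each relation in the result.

{City, MovieID, Price, Seat, ShowTime}; {MovieID, ScreeningID}; {ShowTime, TheaterID}

Candidate keys of the original relation: {City, Seat, ShowTime}, {City, Seat, TheaterID}, {MovieID, ShowTime}, {MovieID, TheaterID}, {ScreeningID, ShowTime}, {ScreeningID, TheaterID}.
Within {City, MovieID, Price, ScreeningID, Seat, ShowTime, TheaterID}: {ShowTime}⁺ ∩ {City, MovieID, Price, ScreeningID, Seat, ShowTime, TheaterID} = {ShowTime, TheaterID}, not the whole set, so ShowTime -> TheaterID violates BCNF; decompose into {ShowTime, TheaterID} and {City, MovieID, Price, ScreeningID, Seat, ShowTime}.
{ShowTime, TheaterID} is in BCNF.
Within {City, MovieID, Price, ScreeningID, Seat, ShowTime}: {MovieID}⁺ ∩ {City, MovieID, Price, ScreeningID, Seat, ShowTime} = {MovieID, ScreeningID}, not the whole set, so MovieID -> ScreeningID violates BCNF; decompose into {MovieID, ScreeningID} and {City, MovieID, Price, Seat, ShowTime}.
{MovieID, ScreeningID} is in BCNF.
{City, MovieID, Price, Seat, ShowTime} is in BCNF.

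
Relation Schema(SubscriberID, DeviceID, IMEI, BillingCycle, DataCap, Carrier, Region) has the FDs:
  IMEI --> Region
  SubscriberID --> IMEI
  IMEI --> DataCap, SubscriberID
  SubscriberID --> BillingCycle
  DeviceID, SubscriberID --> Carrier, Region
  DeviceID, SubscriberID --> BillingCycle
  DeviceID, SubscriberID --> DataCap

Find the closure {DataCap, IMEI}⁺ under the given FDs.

Start with {DataCap, IMEI}.
IMEI --> Region applies; add {Region} → now {DataCap, IMEI, Region}.
IMEI --> DataCap, SubscriberID applies; add {SubscriberID} → now {DataCap, IMEI, Region, SubscriberID}.
SubscriberID --> BillingCycle applies; add {BillingCycle} → now {BillingCycle, DataCap, IMEI, Region, SubscriberID}.
No further FD applies.

{BillingCycle, DataCap, IMEI, Region, SubscriberID}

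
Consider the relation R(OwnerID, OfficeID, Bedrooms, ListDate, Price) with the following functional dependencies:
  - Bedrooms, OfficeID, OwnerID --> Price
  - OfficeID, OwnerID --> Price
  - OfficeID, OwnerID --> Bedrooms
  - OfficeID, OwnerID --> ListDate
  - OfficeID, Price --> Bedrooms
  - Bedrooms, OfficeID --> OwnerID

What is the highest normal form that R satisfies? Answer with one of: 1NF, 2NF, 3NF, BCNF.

BCNF

Candidate keys: {Bedrooms, OfficeID}, {OfficeID, OwnerID}, {OfficeID, Price}. Prime attributes: {Bedrooms, OfficeID, OwnerID, Price}.
Every FD has a superkey on the left, so the relation is in BCNF.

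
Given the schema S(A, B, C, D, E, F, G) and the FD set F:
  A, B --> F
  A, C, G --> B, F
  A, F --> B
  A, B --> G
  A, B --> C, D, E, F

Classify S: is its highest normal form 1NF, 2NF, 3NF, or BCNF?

Candidate keys: {A, B}, {A, C, G}, {A, F}. Prime attributes: {A, B, C, F, G}.
The left-hand side of every FD is a superkey, so BCNF is satisfied.

BCNF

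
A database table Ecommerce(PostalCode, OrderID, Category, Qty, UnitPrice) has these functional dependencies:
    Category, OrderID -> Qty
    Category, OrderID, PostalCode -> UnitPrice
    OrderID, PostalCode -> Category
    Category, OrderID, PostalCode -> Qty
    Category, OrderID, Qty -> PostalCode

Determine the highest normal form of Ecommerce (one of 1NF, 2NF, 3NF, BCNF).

BCNF

Candidate keys: {Category, OrderID}, {OrderID, PostalCode}. Prime attributes: {Category, OrderID, PostalCode}.
Each dependency's left side is a superkey — BCNF holds.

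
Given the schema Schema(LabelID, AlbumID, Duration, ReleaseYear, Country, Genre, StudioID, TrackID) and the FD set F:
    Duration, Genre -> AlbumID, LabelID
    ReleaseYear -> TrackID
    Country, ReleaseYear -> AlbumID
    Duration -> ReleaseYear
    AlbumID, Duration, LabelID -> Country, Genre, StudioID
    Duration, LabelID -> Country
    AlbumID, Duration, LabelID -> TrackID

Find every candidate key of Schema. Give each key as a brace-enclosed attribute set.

{Duration, Genre}, {Duration, LabelID}

Attributes never on any right-hand side: {Duration} — every candidate key must contain it.
{Duration, Genre}⁺ = {AlbumID, Country, Duration, Genre, LabelID, ReleaseYear, StudioID, TrackID} — all of the relation — so {Duration, Genre} is a candidate key.
{Duration, LabelID}⁺ = {AlbumID, Country, Duration, Genre, LabelID, ReleaseYear, StudioID, TrackID} — all of the relation — so {Duration, LabelID} is a candidate key.
No proper subset of any of these is a key, and no other minimal superkey exists.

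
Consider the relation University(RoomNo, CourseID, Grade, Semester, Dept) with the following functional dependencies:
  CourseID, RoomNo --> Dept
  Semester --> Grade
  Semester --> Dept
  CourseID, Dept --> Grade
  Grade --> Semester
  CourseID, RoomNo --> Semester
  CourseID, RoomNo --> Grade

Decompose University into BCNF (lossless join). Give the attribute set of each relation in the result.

Candidate key of the original relation: {CourseID, RoomNo}.
{CourseID, Dept, Grade, RoomNo, Semester}: {Semester} determines {Dept, Grade, Semester} here but is not a superkey — split on Semester --> Dept, Grade, giving {Dept, Grade, Semester} and {CourseID, RoomNo, Semester}.
{Dept, Grade, Semester}: every determinant is a superkey — BCNF.
{CourseID, RoomNo, Semester}: every determinant is a superkey — BCNF.

{CourseID, RoomNo, Semester}; {Dept, Grade, Semester}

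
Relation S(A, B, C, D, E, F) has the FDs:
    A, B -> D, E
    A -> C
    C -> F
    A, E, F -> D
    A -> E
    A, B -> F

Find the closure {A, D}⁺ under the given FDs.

Start with {A, D}.
A -> C applies; add {C} → now {A, C, D}.
C -> F applies; add {F} → now {A, C, D, F}.
A -> E applies; add {E} → now {A, C, D, E, F}.
No further FD applies.

{A, C, D, E, F}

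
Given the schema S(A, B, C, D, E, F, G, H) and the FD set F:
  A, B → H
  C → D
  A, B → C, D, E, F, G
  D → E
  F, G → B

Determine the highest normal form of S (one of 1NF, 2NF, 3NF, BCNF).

2NF

Candidate keys: {A, B}, {A, F, G}. Prime attributes: {A, B, F, G}.
C → D breaks BCNF: {C}⁺ = {C, D, E}, so {C} is not a superkey.
Because {D} is non-prime and the left side of C → D is not a superkey, the relation is not in 3NF.
No proper subset of a key has a non-prime attribute in its closure, so there is no partial dependency; 2NF holds.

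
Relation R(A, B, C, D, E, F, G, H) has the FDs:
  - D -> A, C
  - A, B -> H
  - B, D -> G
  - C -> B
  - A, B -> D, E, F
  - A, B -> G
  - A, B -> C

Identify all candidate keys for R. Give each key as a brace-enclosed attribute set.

{A, B}, {A, C}, {D}

Closure of {D} is {A, B, C, D, E, F, G, H}, the whole schema; {D} is a candidate key.
Closure of {A, B} is {A, B, C, D, E, F, G, H}, the whole schema; {A, B} is a candidate key.
Closure of {A, C} is {A, B, C, D, E, F, G, H}, the whole schema; {A, C} is a candidate key.
Any other superkey properly contains one of these, so there are no further candidate keys.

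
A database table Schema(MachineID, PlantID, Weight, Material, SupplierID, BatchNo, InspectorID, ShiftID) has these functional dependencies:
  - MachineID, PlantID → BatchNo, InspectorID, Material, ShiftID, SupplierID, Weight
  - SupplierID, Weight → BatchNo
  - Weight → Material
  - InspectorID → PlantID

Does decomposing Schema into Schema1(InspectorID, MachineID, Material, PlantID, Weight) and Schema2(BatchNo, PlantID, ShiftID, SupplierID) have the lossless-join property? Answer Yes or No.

No

Schema1 ∩ Schema2 = {PlantID}; its closure under F is {PlantID}.
The closure covers neither Schema1 nor Schema2 entirely; the join is not lossless.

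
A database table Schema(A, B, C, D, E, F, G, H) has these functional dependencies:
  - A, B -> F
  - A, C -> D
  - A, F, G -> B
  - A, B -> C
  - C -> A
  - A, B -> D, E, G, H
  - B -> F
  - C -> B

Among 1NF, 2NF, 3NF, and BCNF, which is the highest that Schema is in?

3NF

Candidate keys: {A, B}, {A, F, G}, {C}. Prime attributes: {A, B, C, F, G}.
B -> F breaks BCNF: {B}⁺ = {B, F}, so {B} is not a superkey.
Its right-hand attributes {F} are all prime, as are those of every other non-superkey FD — the relation is in 3NF.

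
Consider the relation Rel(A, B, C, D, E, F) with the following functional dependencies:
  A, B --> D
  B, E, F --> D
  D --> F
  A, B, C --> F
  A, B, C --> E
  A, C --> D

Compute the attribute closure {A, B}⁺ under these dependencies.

{A, B, D, F}

Start with {A, B}.
A, B --> D applies; add {D} → now {A, B, D}.
D --> F applies; add {F} → now {A, B, D, F}.
No further FD applies.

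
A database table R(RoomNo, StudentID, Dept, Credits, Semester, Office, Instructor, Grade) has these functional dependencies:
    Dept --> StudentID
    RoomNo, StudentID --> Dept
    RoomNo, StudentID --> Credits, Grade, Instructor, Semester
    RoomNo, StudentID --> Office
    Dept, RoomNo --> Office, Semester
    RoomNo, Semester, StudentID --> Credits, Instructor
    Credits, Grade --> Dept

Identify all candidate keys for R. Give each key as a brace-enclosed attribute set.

{Credits, Grade, RoomNo}, {Dept, RoomNo}, {RoomNo, StudentID}

{RoomNo} never appears on the right of any FD, so every key must include it.
{Dept, RoomNo}⁺ = {Credits, Dept, Grade, Instructor, Office, RoomNo, Semester, StudentID}, which is every attribute, so {Dept, RoomNo} is a candidate key.
{RoomNo, StudentID}⁺ = {Credits, Dept, Grade, Instructor, Office, RoomNo, Semester, StudentID}, which is every attribute, so {RoomNo, StudentID} is a candidate key.
{Credits, Grade, RoomNo}⁺ = {Credits, Dept, Grade, Instructor, Office, RoomNo, Semester, StudentID}, which is every attribute, so {Credits, Grade, RoomNo} is a candidate key.
No proper subset of any of these is a key, and no other minimal superkey exists.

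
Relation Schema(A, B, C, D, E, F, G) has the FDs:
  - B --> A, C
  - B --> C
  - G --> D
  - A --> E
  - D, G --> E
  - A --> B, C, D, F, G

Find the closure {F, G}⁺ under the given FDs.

{D, E, F, G}

Start with {F, G}.
G --> D applies; add {D} → now {D, F, G}.
D, G --> E applies; add {E} → now {D, E, F, G}.
No further FD applies.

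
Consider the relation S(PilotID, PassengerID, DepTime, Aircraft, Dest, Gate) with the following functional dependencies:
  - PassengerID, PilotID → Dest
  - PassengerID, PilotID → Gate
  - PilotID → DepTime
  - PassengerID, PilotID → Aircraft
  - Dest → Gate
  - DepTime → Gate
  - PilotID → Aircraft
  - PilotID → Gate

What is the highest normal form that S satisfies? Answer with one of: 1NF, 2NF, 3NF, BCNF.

1NF

Candidate key: {PassengerID, PilotID}. Prime attributes: {PassengerID, PilotID}.
PilotID → DepTime: {PilotID}⁺ = {Aircraft, DepTime, Gate, PilotID}, which is not all of the attributes, so the left side is not a superkey — BCNF is violated.
PilotID → DepTime has non-prime {DepTime} on the right and a non-superkey on the left, so 3NF fails.
{PilotID} is a proper subset of the key {PassengerID, PilotID}, and {PilotID}⁺ contains the non-prime attributes {Aircraft, DepTime, Gate} — a partial dependency, so 2NF is violated.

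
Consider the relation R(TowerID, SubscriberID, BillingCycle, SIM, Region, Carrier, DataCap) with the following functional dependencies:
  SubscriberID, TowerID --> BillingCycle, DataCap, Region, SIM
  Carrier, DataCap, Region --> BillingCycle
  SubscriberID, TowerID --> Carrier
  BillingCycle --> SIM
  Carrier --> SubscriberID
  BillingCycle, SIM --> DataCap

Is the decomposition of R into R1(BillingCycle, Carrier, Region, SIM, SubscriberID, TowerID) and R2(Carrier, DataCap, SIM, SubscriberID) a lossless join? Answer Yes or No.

The shared attributes are {Carrier, SIM, SubscriberID} and {Carrier, SIM, SubscriberID}⁺ = {Carrier, SIM, SubscriberID}.
The closure covers neither R1 nor R2 entirely; the join is not lossless.

No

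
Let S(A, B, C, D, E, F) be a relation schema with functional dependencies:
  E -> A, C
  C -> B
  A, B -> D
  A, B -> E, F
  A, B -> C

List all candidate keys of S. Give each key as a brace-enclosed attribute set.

{A, B}, {A, C}, {E}

{E} is a candidate key since {E}⁺ = {A, B, C, D, E, F} covers every attribute.
{A, B} is a candidate key since {A, B}⁺ = {A, B, C, D, E, F} covers every attribute.
{A, C} is a candidate key since {A, C}⁺ = {A, B, C, D, E, F} covers every attribute.
No proper subset of any of these is a key, and no other minimal superkey exists.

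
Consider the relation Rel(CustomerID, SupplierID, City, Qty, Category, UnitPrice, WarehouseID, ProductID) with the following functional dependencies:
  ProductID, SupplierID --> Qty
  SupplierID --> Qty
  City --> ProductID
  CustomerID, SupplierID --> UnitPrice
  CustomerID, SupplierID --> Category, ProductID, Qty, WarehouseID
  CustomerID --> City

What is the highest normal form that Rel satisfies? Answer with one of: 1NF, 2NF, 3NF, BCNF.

Candidate key: {CustomerID, SupplierID}. Prime attributes: {CustomerID, SupplierID}.
For ProductID, SupplierID --> Qty we have {ProductID, SupplierID}⁺ = {ProductID, Qty, SupplierID}; {ProductID, SupplierID} is not a superkey, so BCNF fails.
Because {Qty} is non-prime and the left side of ProductID, SupplierID --> Qty is not a superkey, the relation is not in 3NF.
The proper key subset {CustomerID} of {CustomerID, SupplierID} determines non-prime {City, ProductID}, so the relation is not even in 2NF.

1NF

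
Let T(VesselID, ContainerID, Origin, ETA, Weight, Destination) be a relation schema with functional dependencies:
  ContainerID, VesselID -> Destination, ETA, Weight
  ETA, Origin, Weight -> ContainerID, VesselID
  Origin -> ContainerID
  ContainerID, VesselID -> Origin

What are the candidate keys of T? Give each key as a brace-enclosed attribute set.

{ContainerID, VesselID}, {ETA, Origin, Weight}, {Origin, VesselID}

{ContainerID, VesselID}⁺ = {ContainerID, Destination, ETA, Origin, VesselID, Weight} — all of the relation — so {ContainerID, VesselID} is a candidate key.
{Origin, VesselID}⁺ = {ContainerID, Destination, ETA, Origin, VesselID, Weight} — all of the relation — so {Origin, VesselID} is a candidate key.
{ETA, Origin, Weight}⁺ = {ContainerID, Destination, ETA, Origin, VesselID, Weight} — all of the relation — so {ETA, Origin, Weight} is a candidate key.
No proper subset of any of these is a key, and no other minimal superkey exists.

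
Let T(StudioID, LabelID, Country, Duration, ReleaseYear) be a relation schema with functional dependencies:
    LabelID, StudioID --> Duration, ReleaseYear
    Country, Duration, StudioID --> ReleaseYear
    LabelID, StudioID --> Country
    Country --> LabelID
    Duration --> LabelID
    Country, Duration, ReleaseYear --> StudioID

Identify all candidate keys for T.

Closure of {Country, StudioID} is {Country, Duration, LabelID, ReleaseYear, StudioID}, the whole schema; {Country, StudioID} is a candidate key.
Closure of {Duration, StudioID} is {Country, Duration, LabelID, ReleaseYear, StudioID}, the whole schema; {Duration, StudioID} is a candidate key.
Closure of {LabelID, StudioID} is {Country, Duration, LabelID, ReleaseYear, StudioID}, the whole schema; {LabelID, StudioID} is a candidate key.
Closure of {Country, Duration, ReleaseYear} is {Country, Duration, LabelID, ReleaseYear, StudioID}, the whole schema; {Country, Duration, ReleaseYear} is a candidate key.
No proper subset of any of these is a key, and no other minimal superkey exists.

{Country, Duration, ReleaseYear}, {Country, StudioID}, {Duration, StudioID}, {LabelID, StudioID}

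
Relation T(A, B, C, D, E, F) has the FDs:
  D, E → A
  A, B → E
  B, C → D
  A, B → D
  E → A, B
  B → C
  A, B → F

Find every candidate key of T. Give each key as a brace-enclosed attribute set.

Closure of {E} is {A, B, C, D, E, F}, the whole schema; {E} is a candidate key.
Closure of {A, B} is {A, B, C, D, E, F}, the whole schema; {A, B} is a candidate key.
No proper subset of any of these is a key, and no other minimal superkey exists.

{A, B}, {E}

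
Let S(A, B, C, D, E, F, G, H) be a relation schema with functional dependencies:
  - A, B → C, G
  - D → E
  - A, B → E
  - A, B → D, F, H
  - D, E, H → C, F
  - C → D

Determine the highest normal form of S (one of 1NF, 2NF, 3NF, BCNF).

Candidate key: {A, B}. Prime attributes: {A, B}.
For D → E we have {D}⁺ = {D, E}; {D} is not a superkey, so BCNF fails.
D → E has non-prime {E} on the right and a non-superkey on the left, so 3NF fails.
No non-prime attribute depends on a proper subset of any candidate key, so 2NF holds.

2NF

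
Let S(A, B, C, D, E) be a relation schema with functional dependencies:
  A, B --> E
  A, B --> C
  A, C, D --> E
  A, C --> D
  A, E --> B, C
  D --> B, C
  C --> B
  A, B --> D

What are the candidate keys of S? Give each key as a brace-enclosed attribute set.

{A} never appears on the right of any FD, so every key must include it.
Closure of {A, B} is {A, B, C, D, E}, the whole schema; {A, B} is a candidate key.
Closure of {A, C} is {A, B, C, D, E}, the whole schema; {A, C} is a candidate key.
Closure of {A, D} is {A, B, C, D, E}, the whole schema; {A, D} is a candidate key.
Closure of {A, E} is {A, B, C, D, E}, the whole schema; {A, E} is a candidate key.
These are minimal and exhaustive — every other superkey contains one of them.

{A, B}, {A, C}, {A, D}, {A, E}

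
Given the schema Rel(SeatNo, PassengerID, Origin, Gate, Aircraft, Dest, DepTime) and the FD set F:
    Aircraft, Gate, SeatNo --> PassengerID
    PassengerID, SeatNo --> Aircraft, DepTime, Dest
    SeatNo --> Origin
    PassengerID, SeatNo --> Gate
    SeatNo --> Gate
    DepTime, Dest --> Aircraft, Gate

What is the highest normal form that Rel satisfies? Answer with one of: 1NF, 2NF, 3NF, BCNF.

1NF

Candidate keys: {Aircraft, SeatNo}, {DepTime, Dest, SeatNo}, {PassengerID, SeatNo}. Prime attributes: {Aircraft, DepTime, Dest, PassengerID, SeatNo}.
SeatNo --> Origin breaks BCNF: {SeatNo}⁺ = {Gate, Origin, SeatNo}, so {SeatNo} is not a superkey.
SeatNo --> Origin has non-prime {Origin} on the right and a non-superkey on the left, so 3NF fails.
The proper key subset {SeatNo} of {Aircraft, SeatNo} determines non-prime {Gate, Origin}, so the relation is not even in 2NF.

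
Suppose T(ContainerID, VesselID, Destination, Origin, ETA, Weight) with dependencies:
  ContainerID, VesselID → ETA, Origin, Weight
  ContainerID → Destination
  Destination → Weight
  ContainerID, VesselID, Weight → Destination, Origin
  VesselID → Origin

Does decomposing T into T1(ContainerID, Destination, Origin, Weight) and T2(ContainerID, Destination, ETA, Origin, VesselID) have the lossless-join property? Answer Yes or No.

Yes

The shared attributes are {ContainerID, Destination, Origin} and {ContainerID, Destination, Origin}⁺ = {ContainerID, Destination, Origin, Weight}.
Since T1 ⊆ {ContainerID, Destination, Origin, Weight}, the intersection is a superkey of T1; the decomposition is lossless.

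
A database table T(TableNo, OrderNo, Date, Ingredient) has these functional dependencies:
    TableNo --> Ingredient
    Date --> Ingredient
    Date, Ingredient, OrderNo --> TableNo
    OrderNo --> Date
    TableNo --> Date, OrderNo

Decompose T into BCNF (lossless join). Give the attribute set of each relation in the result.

Candidate keys of the original relation: {OrderNo}, {TableNo}.
Within {Date, Ingredient, OrderNo, TableNo}: {Date}⁺ ∩ {Date, Ingredient, OrderNo, TableNo} = {Date, Ingredient}, not the whole set, so Date --> Ingredient violates BCNF; decompose into {Date, Ingredient} and {Date, OrderNo, TableNo}.
{Date, Ingredient}: every determinant is a superkey — BCNF.
{Date, OrderNo, TableNo}: every determinant is a superkey — BCNF.

{Date, Ingredient}; {Date, OrderNo, TableNo}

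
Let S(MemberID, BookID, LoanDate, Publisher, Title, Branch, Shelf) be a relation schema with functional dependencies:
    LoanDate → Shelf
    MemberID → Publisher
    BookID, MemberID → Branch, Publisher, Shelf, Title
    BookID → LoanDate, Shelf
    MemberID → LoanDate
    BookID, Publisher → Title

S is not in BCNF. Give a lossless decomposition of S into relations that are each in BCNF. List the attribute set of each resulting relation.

{BookID, Branch, MemberID, Title}; {LoanDate, MemberID, Publisher}; {LoanDate, Shelf}

Candidate key of the original relation: {BookID, MemberID}.
{BookID, Branch, LoanDate, MemberID, Publisher, Shelf, Title}: {LoanDate} determines {LoanDate, Shelf} here but is not a superkey — split on LoanDate → Shelf, giving {LoanDate, Shelf} and {BookID, Branch, LoanDate, MemberID, Publisher, Title}.
{LoanDate, Shelf} is in BCNF.
{BookID, Branch, LoanDate, MemberID, Publisher, Title}: {MemberID} determines {LoanDate, MemberID, Publisher} here but is not a superkey — split on MemberID → LoanDate, Publisher, giving {LoanDate, MemberID, Publisher} and {BookID, Branch, MemberID, Title}.
{LoanDate, MemberID, Publisher} is in BCNF.
{BookID, Branch, MemberID, Title} is in BCNF.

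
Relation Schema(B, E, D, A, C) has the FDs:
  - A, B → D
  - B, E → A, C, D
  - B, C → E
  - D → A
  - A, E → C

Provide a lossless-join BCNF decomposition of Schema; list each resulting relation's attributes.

{A, B, E}; {A, C, E}; {A, D}; {B, D}

Candidate keys of the original relation: {B, C}, {B, E}.
Within {A, B, C, D, E}: {A, B}⁺ ∩ {A, B, C, D, E} = {A, B, D}, not the whole set, so A, B → D violates BCNF; decompose into {A, B, D} and {A, B, C, E}.
Within {A, B, D}: {D}⁺ ∩ {A, B, D} = {A, D}, not the whole set, so D → A violates BCNF; decompose into {A, D} and {B, D}.
{A, D} has no BCNF violation.
{B, D} has no BCNF violation.
Within {A, B, C, E}: {A, E}⁺ ∩ {A, B, C, E} = {A, C, E}, not the whole set, so A, E → C violates BCNF; decompose into {A, C, E} and {A, B, E}.
{A, C, E} has no BCNF violation.
{A, B, E} has no BCNF violation.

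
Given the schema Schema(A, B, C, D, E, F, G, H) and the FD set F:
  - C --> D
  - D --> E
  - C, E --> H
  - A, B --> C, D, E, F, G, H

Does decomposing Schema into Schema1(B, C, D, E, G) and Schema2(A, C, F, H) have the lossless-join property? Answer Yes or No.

Schema1 ∩ Schema2 = {C}; its closure under F is {C, D, E, H}.
The closure covers neither Schema1 nor Schema2 entirely; the join is not lossless.

No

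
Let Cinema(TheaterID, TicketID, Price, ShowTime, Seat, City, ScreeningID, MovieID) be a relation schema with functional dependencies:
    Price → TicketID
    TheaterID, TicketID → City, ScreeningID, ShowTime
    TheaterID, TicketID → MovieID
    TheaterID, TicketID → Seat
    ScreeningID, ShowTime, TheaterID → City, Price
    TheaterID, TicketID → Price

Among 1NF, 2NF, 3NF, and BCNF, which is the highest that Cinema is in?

3NF

Candidate keys: {Price, TheaterID}, {ScreeningID, ShowTime, TheaterID}, {TheaterID, TicketID}. Prime attributes: {Price, ScreeningID, ShowTime, TheaterID, TicketID}.
Price → TicketID breaks BCNF: {Price}⁺ = {Price, TicketID}, so {Price} is not a superkey.
But every attribute on its right side ({TicketID}) is prime, and the same holds for every other non-superkey FD, so 3NF still holds.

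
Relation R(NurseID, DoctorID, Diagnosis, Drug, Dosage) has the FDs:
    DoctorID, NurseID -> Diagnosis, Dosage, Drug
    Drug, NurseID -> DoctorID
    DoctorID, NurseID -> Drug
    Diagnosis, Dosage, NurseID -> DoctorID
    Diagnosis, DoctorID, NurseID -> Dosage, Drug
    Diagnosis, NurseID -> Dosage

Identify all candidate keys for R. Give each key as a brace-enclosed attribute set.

Attributes never on any right-hand side: {NurseID} — every candidate key must contain it.
{Diagnosis, NurseID} is a candidate key since {Diagnosis, NurseID}⁺ = {Diagnosis, DoctorID, Dosage, Drug, NurseID} covers every attribute.
{DoctorID, NurseID} is a candidate key since {DoctorID, NurseID}⁺ = {Diagnosis, DoctorID, Dosage, Drug, NurseID} covers every attribute.
{Drug, NurseID} is a candidate key since {Drug, NurseID}⁺ = {Diagnosis, DoctorID, Dosage, Drug, NurseID} covers every attribute.
No proper subset of any of these is a key, and no other minimal superkey exists.

{Diagnosis, NurseID}, {DoctorID, NurseID}, {Drug, NurseID}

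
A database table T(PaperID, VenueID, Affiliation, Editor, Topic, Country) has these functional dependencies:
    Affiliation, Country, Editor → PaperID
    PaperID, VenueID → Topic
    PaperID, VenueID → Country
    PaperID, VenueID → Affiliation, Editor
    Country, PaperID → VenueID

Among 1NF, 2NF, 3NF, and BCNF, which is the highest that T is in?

BCNF

Candidate keys: {Affiliation, Country, Editor}, {Country, PaperID}, {PaperID, VenueID}. Prime attributes: {Affiliation, Country, Editor, PaperID, VenueID}.
The left-hand side of every FD is a superkey, so BCNF is satisfied.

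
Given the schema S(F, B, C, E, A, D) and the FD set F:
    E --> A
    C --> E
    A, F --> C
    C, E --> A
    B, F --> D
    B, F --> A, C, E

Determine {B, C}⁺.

{A, B, C, E}

Start with {B, C}.
C --> E applies; add {E} → now {B, C, E}.
C, E --> A applies; add {A} → now {A, B, C, E}.
No further FD applies.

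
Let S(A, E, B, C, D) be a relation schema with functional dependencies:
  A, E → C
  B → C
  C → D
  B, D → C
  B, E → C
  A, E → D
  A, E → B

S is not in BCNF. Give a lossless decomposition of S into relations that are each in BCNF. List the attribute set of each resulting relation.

Candidate key of the original relation: {A, E}.
In {A, B, C, D, E}, {B} is not a superkey ({B}⁺ restricted to this set is {B, C, D}), so split on B → C, D into {B, C, D} and {A, B, E}.
In {B, C, D}, {C} is not a superkey ({C}⁺ restricted to this set is {C, D}), so split on C → D into {C, D} and {B, C}.
{C, D}: every determinant is a superkey — BCNF.
{B, C}: every determinant is a superkey — BCNF.
{A, B, E}: every determinant is a superkey — BCNF.

{A, B, E}; {B, C}; {C, D}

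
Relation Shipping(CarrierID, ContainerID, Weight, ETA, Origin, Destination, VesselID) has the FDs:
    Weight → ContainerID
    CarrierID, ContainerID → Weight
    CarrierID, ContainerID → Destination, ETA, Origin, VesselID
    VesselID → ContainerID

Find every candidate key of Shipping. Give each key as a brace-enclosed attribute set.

{CarrierID, ContainerID}, {CarrierID, VesselID}, {CarrierID, Weight}

Attributes never on any right-hand side: {CarrierID} — every candidate key must contain it.
{CarrierID, ContainerID} is a candidate key since {CarrierID, ContainerID}⁺ = {CarrierID, ContainerID, Destination, ETA, Origin, VesselID, Weight} covers every attribute.
{CarrierID, VesselID} is a candidate key since {CarrierID, VesselID}⁺ = {CarrierID, ContainerID, Destination, ETA, Origin, VesselID, Weight} covers every attribute.
{CarrierID, Weight} is a candidate key since {CarrierID, Weight}⁺ = {CarrierID, ContainerID, Destination, ETA, Origin, VesselID, Weight} covers every attribute.
These are minimal and exhaustive — every other superkey contains one of them.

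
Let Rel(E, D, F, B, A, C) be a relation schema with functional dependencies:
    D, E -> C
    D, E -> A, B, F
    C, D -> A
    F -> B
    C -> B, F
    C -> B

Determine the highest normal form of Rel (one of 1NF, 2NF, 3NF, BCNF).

Candidate key: {D, E}. Prime attributes: {D, E}.
For C, D -> A we have {C, D}⁺ = {A, B, C, D, F}; {C, D} is not a superkey, so BCNF fails.
C, D -> A has non-prime {A} on the right and a non-superkey on the left, so 3NF fails.
Checking every proper subset of each key, none determines a non-prime attribute — 2NF is satisfied.

2NF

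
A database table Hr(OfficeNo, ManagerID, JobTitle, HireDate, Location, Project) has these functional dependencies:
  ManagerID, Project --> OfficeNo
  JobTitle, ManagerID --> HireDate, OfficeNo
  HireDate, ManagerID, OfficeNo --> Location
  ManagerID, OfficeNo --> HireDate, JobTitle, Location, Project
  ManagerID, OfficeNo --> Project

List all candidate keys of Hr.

{JobTitle, ManagerID}, {ManagerID, OfficeNo}, {ManagerID, Project}

Attributes never on any right-hand side: {ManagerID} — every candidate key must contain it.
{JobTitle, ManagerID} is a candidate key since {JobTitle, ManagerID}⁺ = {HireDate, JobTitle, Location, ManagerID, OfficeNo, Project} covers every attribute.
{ManagerID, OfficeNo} is a candidate key since {ManagerID, OfficeNo}⁺ = {HireDate, JobTitle, Location, ManagerID, OfficeNo, Project} covers every attribute.
{ManagerID, Project} is a candidate key since {ManagerID, Project}⁺ = {HireDate, JobTitle, Location, ManagerID, OfficeNo, Project} covers every attribute.
These are minimal and exhaustive — every other superkey contains one of them.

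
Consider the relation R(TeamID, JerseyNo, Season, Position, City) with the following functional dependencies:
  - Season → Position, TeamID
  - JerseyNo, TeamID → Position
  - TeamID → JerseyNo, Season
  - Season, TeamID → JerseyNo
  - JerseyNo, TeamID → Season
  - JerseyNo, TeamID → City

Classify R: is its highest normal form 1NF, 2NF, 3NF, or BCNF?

BCNF

Candidate keys: {Season}, {TeamID}. Prime attributes: {Season, TeamID}.
The left-hand side of every FD is a superkey, so BCNF is satisfied.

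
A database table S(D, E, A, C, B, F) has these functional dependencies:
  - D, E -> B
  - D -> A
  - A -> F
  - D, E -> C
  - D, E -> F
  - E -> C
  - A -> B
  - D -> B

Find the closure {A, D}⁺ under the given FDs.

{A, B, D, F}

Start with {A, D}.
A -> F applies; add {F} → now {A, D, F}.
A -> B applies; add {B} → now {A, B, D, F}.
No further FD applies.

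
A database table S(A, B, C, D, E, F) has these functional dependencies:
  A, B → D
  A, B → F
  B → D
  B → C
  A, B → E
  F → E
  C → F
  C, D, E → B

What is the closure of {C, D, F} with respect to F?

Start with {C, D, F}.
F → E applies; add {E} → now {C, D, E, F}.
C, D, E → B applies; add {B} → now {B, C, D, E, F}.
No further FD applies.

{B, C, D, E, F}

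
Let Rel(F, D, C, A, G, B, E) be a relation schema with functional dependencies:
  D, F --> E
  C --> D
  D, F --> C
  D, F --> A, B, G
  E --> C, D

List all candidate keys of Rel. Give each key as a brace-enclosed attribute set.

{F} never appears on the right of any FD, so every key must include it.
{C, F}⁺ = {A, B, C, D, E, F, G} — all of the relation — so {C, F} is a candidate key.
{D, F}⁺ = {A, B, C, D, E, F, G} — all of the relation — so {D, F} is a candidate key.
{E, F}⁺ = {A, B, C, D, E, F, G} — all of the relation — so {E, F} is a candidate key.
No proper subset of any of these is a key, and no other minimal superkey exists.

{C, F}, {D, F}, {E, F}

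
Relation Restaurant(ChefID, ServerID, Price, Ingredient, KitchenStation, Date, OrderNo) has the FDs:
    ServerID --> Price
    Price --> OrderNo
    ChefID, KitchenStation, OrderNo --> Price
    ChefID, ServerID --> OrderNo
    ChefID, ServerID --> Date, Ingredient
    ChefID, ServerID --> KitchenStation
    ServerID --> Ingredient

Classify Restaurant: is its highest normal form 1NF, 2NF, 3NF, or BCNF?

Candidate key: {ChefID, ServerID}. Prime attributes: {ChefID, ServerID}.
For ServerID --> Price we have {ServerID}⁺ = {Ingredient, OrderNo, Price, ServerID}; {ServerID} is not a superkey, so BCNF fails.
ServerID --> Price has non-prime {Price} on the right and a non-superkey on the left, so 3NF fails.
Since {ServerID} ⊂ {ChefID, ServerID} and {ServerID}⁺ ⊇ {Ingredient, OrderNo, Price} with {Ingredient, OrderNo, Price} non-prime, there is a partial dependency; 2NF fails.

1NF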